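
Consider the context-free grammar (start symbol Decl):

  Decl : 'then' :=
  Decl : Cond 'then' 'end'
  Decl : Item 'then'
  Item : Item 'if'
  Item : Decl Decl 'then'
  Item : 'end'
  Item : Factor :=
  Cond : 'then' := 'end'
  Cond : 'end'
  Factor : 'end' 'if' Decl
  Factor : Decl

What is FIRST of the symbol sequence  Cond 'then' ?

Add FIRST(Cond) = { 'end', 'then' }; Cond is not nullable, stop.

{ 'end', 'then' }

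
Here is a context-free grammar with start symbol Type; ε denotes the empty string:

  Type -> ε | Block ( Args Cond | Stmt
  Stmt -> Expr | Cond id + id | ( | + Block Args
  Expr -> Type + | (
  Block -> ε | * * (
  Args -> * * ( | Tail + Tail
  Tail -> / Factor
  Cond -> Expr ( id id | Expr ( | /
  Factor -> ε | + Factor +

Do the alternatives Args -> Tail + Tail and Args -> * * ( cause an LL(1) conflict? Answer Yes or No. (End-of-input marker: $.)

No

FIRST(Tail + Tail) = { / } and FIRST(* * () = { * }.
The FIRST sets are disjoint and neither alternative is nullable — no conflict.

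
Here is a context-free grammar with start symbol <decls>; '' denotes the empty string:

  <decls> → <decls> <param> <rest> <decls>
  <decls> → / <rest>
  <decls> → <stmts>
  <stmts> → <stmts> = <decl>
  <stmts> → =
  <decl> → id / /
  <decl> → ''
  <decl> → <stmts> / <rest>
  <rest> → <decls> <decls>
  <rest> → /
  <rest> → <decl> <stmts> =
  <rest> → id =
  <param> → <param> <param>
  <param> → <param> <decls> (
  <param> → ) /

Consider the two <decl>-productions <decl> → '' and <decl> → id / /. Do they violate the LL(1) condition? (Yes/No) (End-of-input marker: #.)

FIRST('') = { '' } and FIRST(id / /) = { id }.
The first is nullable but FOLLOW(<decl>) = { #, (, ), /, = } is disjoint from FIRST of the second.

No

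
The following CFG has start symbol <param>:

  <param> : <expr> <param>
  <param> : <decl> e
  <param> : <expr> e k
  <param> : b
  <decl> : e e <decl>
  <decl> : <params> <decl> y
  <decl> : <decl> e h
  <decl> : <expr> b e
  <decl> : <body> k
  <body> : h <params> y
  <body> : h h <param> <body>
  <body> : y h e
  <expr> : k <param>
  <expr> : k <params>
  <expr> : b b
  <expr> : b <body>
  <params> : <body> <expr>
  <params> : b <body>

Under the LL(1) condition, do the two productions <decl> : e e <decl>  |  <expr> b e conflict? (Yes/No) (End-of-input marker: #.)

FIRST(e e <decl>) = { e } and FIRST(<expr> b e) = { b, k }.
The FIRST sets are disjoint and neither alternative is nullable — no conflict.

No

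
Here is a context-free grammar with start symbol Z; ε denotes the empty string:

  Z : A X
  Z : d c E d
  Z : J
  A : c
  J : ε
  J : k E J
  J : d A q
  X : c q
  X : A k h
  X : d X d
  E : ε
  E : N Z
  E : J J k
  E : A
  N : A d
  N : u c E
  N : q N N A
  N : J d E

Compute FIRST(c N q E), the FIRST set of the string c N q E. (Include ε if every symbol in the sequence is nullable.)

{ c }

c is a terminal; add {c} and stop.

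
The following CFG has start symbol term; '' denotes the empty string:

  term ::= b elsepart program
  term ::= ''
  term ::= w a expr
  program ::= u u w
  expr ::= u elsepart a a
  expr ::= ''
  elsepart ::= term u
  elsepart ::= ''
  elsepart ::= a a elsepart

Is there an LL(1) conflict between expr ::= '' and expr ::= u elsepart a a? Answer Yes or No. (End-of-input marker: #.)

Yes

FIRST('') = { '' } and FIRST(u elsepart a a) = { u }.
The first alternative is nullable and FOLLOW(expr) = { #, u } shares u with FIRST of the second — conflict.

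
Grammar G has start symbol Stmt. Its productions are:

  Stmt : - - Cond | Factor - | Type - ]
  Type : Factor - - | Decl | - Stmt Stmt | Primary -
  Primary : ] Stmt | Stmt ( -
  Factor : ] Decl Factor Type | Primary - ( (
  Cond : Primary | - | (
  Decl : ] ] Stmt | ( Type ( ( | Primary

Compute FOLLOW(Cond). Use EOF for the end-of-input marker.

In Stmt : - - Cond: Cond is at the end, add FOLLOW(Stmt) = { EOF, (, -, ] }.
Union: FOLLOW(Cond) = { EOF, (, -, ] }.

{ EOF, (, -, ] }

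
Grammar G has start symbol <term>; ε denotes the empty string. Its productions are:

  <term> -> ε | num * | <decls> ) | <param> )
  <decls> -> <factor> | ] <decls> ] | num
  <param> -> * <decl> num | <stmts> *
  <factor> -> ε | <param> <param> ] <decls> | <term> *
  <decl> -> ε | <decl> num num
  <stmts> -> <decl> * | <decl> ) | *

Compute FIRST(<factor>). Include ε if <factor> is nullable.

{ ), *, ], num, ε }

<factor> -> ε contributes ε.
From <factor> -> <param> <param> ] <decls>: add FIRST(<param>) = { ), *, num }.
From <factor> -> <term> *: <term> nullable, take FIRST(<term>) ∪ {*} = { ), *, ], num }.
Union: FIRST(<factor>) = { ), *, ], num, ε }.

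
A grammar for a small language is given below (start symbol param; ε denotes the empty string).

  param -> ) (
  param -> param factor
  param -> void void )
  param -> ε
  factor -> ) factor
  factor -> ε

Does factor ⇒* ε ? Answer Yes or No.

factor has an ε-production, so factor ⇒ ε.

Yes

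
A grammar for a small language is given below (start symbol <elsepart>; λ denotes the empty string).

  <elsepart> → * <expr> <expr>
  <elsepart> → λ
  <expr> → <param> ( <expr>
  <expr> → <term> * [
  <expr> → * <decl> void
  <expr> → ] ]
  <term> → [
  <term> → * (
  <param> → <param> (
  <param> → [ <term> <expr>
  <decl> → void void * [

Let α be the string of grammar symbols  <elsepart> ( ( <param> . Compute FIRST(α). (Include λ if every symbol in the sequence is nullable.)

Add FIRST(<elsepart>)\{λ} = { * }; <elsepart> is nullable, continue.
( is a terminal; add {(} and stop.

{ (, * }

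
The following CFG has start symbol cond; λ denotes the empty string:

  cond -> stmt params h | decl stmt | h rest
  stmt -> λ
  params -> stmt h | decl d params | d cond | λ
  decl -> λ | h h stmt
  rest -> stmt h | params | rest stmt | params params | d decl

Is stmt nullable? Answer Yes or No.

Yes

stmt has an λ-production, so stmt ⇒ λ.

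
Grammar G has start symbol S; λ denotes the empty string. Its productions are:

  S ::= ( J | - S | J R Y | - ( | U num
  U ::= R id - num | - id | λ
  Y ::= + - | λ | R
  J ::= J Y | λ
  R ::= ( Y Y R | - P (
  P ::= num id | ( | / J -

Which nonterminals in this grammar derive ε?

{ J, U, Y }

Directly nullable (have an λ-production): U, Y, J.
No other nonterminal has a production whose RHS symbols are all nullable.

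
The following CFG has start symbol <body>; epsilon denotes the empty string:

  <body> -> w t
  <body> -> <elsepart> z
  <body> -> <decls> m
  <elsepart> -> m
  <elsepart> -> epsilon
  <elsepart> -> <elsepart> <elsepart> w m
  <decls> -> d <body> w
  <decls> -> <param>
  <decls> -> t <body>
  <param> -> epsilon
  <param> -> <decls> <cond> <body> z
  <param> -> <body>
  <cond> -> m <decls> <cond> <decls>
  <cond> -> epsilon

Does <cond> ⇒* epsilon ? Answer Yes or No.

<cond> has an epsilon-production, so <cond> ⇒ epsilon.

Yes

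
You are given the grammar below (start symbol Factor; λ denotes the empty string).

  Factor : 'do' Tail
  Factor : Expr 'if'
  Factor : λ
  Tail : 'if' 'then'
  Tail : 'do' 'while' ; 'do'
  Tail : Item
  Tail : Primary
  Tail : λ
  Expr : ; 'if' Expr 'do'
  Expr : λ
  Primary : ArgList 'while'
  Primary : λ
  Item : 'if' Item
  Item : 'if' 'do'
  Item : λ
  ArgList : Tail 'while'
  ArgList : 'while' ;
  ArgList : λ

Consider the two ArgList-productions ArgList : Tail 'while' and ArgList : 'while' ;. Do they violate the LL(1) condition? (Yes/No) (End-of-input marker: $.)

Yes

FIRST(Tail 'while') = { 'do', 'if', 'while' } and FIRST('while' ;) = { 'while' }.
Both contain 'while', so the two alternatives are not disjoint — LL(1) conflict.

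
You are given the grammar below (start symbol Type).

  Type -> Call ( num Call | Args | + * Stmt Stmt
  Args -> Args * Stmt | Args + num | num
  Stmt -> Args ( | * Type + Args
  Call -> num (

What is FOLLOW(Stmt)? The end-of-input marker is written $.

{ $, (, *, +, num }

In Type -> + * Stmt Stmt: add FIRST(Stmt) = { *, num }.
In Type -> + * Stmt Stmt: Stmt is at the end, add FOLLOW(Type) = { $, + }.
In Args -> Args * Stmt: Stmt is at the end, add FOLLOW(Args) = { $, (, *, +, num }.
Union: FOLLOW(Stmt) = { $, (, *, +, num }.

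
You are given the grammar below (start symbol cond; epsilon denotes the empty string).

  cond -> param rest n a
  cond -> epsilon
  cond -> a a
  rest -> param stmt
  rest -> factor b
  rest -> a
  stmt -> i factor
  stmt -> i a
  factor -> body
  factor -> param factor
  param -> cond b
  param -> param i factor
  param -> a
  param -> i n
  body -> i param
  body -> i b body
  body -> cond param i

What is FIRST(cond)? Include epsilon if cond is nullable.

From cond -> param rest n a: add FIRST(param) = { a, b, i }.
cond -> epsilon contributes epsilon.
cond -> a a contributes {a}.
Union: FIRST(cond) = { a, b, i, epsilon }.

{ a, b, i, epsilon }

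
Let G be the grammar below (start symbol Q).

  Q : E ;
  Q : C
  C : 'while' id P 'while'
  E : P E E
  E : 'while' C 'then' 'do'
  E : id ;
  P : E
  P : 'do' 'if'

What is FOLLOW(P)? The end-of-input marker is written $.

In C : 'while' id P 'while': add FIRST('while') = { 'while' }.
In E : P E E: add FIRST(E E) = { 'do', 'while', id }.
Union: FOLLOW(P) = { 'do', 'while', id }.

{ 'do', 'while', id }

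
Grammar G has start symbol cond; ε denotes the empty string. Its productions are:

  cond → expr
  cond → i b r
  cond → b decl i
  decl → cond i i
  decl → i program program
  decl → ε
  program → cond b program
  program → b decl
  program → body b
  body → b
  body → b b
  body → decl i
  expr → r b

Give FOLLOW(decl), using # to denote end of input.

In cond → b decl i: add FIRST(i) = { i }.
In program → b decl: decl is at the end, add FOLLOW(program) = { b, i, r }.
In body → decl i: add FIRST(i) = { i }.
Union: FOLLOW(decl) = { b, i, r }.

{ b, i, r }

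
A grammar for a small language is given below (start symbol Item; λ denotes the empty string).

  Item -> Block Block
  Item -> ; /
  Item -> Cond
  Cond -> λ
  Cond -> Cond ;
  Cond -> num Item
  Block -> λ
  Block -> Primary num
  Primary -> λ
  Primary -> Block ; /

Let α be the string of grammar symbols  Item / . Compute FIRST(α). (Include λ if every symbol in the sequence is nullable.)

Add FIRST(Item)\{λ} = { ;, num }; Item is nullable, continue.
/ is a terminal; add {/} and stop.

{ /, ;, num }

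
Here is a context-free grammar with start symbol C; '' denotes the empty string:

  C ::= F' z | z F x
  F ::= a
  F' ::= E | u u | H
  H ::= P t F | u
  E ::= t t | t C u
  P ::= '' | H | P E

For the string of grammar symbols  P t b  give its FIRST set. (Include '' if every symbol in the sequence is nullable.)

{ t, u }

Add FIRST(P)\{''} = { t, u }; P is nullable, continue.
t is a terminal; add {t} and stop.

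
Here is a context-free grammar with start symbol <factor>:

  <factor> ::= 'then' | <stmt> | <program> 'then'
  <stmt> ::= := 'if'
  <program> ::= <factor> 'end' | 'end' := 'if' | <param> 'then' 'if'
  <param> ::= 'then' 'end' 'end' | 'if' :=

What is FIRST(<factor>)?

<factor> ::= 'then' contributes {'then'}.
From <factor> ::= <stmt>: add FIRST(<stmt>) = { := }.
From <factor> ::= <program> 'then': add FIRST(<program>) = { 'end', 'if', 'then', := }.
Union: FIRST(<factor>) = { 'end', 'if', 'then', := }.

{ 'end', 'if', 'then', := }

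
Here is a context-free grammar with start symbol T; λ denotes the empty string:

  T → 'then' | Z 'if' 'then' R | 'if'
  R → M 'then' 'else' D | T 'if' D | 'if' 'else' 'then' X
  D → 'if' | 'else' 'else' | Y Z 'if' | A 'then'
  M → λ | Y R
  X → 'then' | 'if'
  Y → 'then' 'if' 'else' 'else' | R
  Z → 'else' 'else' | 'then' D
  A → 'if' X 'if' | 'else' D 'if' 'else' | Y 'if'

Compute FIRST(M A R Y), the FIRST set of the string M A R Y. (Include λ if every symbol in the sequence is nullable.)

{ 'else', 'if', 'then' }

Add FIRST(M)\{λ} = { 'else', 'if', 'then' }; M is nullable, continue.
Add FIRST(A) = { 'else', 'if', 'then' }; A is not nullable, stop.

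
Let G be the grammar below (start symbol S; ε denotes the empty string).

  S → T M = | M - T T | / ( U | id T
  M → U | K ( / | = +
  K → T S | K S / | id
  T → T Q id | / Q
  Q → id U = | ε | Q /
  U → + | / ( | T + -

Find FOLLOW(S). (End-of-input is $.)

S is the start symbol, so $ ∈ FOLLOW(S).
In K → T S: S is at the end, add FOLLOW(K) = { (, +, /, =, id }.
In K → K S /: add FIRST(/) = { / }.
Union: FOLLOW(S) = { $, (, +, /, =, id }.

{ $, (, +, /, =, id }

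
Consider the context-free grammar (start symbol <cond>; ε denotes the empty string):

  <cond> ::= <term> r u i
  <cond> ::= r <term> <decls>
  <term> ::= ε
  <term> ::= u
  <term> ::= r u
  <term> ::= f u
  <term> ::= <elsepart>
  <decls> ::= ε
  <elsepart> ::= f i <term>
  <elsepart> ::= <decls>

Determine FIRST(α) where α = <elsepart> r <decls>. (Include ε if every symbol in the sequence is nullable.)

Add FIRST(<elsepart>)\{ε} = { f }; <elsepart> is nullable, continue.
r is a terminal; add {r} and stop.

{ f, r }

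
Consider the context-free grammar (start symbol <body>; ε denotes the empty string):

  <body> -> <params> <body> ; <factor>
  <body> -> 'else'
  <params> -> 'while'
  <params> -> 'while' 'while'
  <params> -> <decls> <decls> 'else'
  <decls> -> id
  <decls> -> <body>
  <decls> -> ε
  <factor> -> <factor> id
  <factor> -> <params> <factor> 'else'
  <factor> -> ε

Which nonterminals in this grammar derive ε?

Directly nullable (have an ε-production): <decls>, <factor>.
No other nonterminal has a production whose RHS symbols are all nullable.

{ <decls>, <factor> }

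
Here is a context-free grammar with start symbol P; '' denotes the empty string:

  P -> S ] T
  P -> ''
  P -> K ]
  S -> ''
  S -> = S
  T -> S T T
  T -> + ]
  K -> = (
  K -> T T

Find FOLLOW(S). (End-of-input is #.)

In P -> S ] T: add FIRST(] T) = { ] }.
In S -> = S: S is at the end, add FOLLOW(S) = { +, =, ] }.
In T -> S T T: add FIRST(T T) = { +, = }.
Union: FOLLOW(S) = { +, =, ] }.

{ +, =, ] }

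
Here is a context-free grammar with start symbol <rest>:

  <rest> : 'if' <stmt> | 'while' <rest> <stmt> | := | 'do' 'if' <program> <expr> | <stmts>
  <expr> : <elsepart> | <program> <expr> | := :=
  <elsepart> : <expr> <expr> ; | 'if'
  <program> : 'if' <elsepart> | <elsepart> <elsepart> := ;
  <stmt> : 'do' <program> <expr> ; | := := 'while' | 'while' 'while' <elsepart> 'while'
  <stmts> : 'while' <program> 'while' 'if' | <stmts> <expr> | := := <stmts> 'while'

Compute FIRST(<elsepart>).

From <elsepart> : <expr> <expr> ;: add FIRST(<expr>) = { 'if', := }.
<elsepart> : 'if' contributes {'if'}.
Union: FIRST(<elsepart>) = { 'if', := }.

{ 'if', := }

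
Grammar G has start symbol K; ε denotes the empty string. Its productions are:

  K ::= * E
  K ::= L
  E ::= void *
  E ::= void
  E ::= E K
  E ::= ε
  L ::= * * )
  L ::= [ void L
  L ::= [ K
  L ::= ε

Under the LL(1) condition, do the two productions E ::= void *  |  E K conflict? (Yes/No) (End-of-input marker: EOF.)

Yes

FIRST(void *) = { void } and FIRST(E K) = { *, [, void, ε }.
Both contain void, so the two alternatives are not disjoint — LL(1) conflict.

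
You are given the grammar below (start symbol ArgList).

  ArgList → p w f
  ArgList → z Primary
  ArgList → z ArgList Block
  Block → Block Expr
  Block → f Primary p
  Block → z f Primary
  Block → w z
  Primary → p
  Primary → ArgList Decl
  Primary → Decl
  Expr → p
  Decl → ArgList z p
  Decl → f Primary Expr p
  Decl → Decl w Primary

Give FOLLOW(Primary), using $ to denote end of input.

{ $, f, p, w, z }

In ArgList → z Primary: Primary is at the end, add FOLLOW(ArgList) = { $, f, p, w, z }.
In Block → f Primary p: add FIRST(p) = { p }.
In Block → z f Primary: Primary is at the end, add FOLLOW(Block) = { $, f, p, w, z }.
In Decl → f Primary Expr p: add FIRST(Expr p) = { p }.
In Decl → Decl w Primary: Primary is at the end, add FOLLOW(Decl) = { $, f, p, w, z }.
Union: FOLLOW(Primary) = { $, f, p, w, z }.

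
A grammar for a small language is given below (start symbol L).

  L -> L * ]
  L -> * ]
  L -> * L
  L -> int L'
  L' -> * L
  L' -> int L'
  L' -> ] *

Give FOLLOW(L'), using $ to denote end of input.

{ $, * }

In L -> int L': L' is at the end, add FOLLOW(L) = { $, * }.
In L' -> int L': L' is at the end, add FOLLOW(L') = { $, * }.
Union: FOLLOW(L') = { $, * }.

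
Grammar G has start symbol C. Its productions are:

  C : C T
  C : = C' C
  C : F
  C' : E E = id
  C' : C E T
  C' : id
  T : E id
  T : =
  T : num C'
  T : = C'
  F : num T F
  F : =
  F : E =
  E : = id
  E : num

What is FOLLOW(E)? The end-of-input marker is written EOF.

In C' : E E = id: add FIRST(E = id) = { =, num }.
In C' : E E = id: add FIRST(= id) = { = }.
In C' : C E T: add FIRST(T) = { =, num }.
In T : E id: add FIRST(id) = { id }.
In F : E =: add FIRST(=) = { = }.
Union: FOLLOW(E) = { =, id, num }.

{ =, id, num }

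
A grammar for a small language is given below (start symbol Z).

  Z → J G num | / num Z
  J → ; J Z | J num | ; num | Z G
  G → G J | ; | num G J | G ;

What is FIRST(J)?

J → ; J Z contributes {;}.
From J → J num: add FIRST(J) = { /, ; }.
J → ; num contributes {;}.
From J → Z G: add FIRST(Z) = { /, ; }.
Union: FIRST(J) = { /, ; }.

{ /, ; }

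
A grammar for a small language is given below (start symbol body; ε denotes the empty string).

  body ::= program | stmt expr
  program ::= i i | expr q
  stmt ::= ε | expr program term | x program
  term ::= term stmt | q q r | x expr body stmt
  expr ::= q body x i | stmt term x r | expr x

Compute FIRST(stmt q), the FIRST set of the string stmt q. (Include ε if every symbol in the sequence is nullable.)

Add FIRST(stmt)\{ε} = { q, x }; stmt is nullable, continue.
q is a terminal; add {q} and stop.

{ q, x }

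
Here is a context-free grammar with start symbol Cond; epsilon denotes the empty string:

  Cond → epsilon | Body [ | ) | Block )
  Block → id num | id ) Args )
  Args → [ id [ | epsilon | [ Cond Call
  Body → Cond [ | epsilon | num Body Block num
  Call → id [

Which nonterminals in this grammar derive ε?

{ Args, Body, Cond }

Directly nullable (have an epsilon-production): Cond, Args, Body.
No other nonterminal has a production whose RHS symbols are all nullable.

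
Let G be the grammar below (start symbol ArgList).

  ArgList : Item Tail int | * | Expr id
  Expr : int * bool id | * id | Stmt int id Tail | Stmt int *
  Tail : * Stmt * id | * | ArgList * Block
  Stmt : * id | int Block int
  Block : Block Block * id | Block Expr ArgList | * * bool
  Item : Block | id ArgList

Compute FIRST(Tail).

Tail : * Stmt * id contributes {*}.
Tail : * contributes {*}.
From Tail : ArgList * Block: add FIRST(ArgList) = { *, id, int }.
Union: FIRST(Tail) = { *, id, int }.

{ *, id, int }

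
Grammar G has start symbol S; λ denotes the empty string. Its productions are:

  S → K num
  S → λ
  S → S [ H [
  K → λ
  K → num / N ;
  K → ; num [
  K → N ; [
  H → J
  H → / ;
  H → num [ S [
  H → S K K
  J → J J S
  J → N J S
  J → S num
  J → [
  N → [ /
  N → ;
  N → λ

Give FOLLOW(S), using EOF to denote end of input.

S is the start symbol, so EOF ∈ FOLLOW(S).
In S → S [ H [: add FIRST([ H [) = { [ }.
In H → num [ S [: add FIRST([) = { [ }.
In H → S K K: add FIRST(K K)\{λ} = { ;, [, num }.
  Since K K is nullable, also add FOLLOW(H) = { [ }.
In J → J J S: S is at the end, add FOLLOW(J) = { ;, [, num }.
In J → N J S: S is at the end, add FOLLOW(J) = { ;, [, num }.
In J → S num: add FIRST(num) = { num }.
Union: FOLLOW(S) = { EOF, ;, [, num }.

{ EOF, ;, [, num }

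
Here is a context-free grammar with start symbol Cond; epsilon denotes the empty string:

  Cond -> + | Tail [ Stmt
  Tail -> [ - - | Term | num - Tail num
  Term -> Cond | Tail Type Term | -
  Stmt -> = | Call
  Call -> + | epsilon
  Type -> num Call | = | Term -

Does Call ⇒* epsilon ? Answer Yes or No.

Call has an epsilon-production, so Call ⇒ epsilon.

Yes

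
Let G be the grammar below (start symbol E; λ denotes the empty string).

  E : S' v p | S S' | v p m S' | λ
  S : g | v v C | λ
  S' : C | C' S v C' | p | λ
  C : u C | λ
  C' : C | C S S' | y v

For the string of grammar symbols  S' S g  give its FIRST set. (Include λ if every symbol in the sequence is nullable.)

Add FIRST(S')\{λ} = { g, p, u, v, y }; S' is nullable, continue.
Add FIRST(S)\{λ} = { g, v }; S is nullable, continue.
g is a terminal; add {g} and stop.

{ g, p, u, v, y }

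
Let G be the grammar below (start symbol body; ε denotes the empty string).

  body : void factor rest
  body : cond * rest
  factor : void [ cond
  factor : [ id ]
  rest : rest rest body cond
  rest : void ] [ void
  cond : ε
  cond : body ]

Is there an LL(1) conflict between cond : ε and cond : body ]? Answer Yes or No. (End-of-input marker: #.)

Yes

FIRST(ε) = { ε } and FIRST(body ]) = { *, void }.
The first alternative is nullable and FOLLOW(cond) = { #, *, ], void } shares * with FIRST of the second — conflict.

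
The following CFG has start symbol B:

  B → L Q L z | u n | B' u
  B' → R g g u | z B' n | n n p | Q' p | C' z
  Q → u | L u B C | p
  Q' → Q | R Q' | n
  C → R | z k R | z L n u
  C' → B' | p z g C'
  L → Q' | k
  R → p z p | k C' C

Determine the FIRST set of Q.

Q → u contributes {u}.
From Q → L u B C: add FIRST(L) = { k, n, p, u }.
Q → p contributes {p}.
Union: FIRST(Q) = { k, n, p, u }.

{ k, n, p, u }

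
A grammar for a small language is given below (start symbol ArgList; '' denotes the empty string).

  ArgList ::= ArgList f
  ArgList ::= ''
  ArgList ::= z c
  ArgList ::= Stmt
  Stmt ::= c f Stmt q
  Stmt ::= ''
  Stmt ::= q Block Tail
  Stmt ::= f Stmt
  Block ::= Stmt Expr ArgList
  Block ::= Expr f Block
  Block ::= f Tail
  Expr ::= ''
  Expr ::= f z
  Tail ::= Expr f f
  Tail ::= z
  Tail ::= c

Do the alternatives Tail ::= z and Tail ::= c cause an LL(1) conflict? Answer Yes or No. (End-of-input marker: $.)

No

FIRST(z) = { z } and FIRST(c) = { c }.
The FIRST sets are disjoint and neither alternative is nullable — no conflict.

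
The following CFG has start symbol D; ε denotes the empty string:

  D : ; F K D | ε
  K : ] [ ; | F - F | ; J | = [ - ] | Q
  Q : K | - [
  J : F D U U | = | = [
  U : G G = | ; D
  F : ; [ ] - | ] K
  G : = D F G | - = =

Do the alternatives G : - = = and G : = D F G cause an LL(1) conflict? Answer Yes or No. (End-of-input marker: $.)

No

FIRST(- = =) = { - } and FIRST(= D F G) = { = }.
The FIRST sets are disjoint and neither alternative is nullable — no conflict.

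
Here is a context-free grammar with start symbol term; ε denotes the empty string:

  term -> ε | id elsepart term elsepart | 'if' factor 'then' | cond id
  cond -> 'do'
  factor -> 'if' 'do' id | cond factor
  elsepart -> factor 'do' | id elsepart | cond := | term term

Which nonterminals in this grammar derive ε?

Directly nullable (have an ε-production): term.
elsepart -> term term with every symbol nullable, so elsepart is nullable.
No other nonterminal has a production whose RHS symbols are all nullable.

{ elsepart, term }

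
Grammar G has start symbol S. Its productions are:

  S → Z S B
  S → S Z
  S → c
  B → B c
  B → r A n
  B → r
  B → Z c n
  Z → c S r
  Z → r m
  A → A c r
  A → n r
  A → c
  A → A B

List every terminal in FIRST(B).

From B → B c: add FIRST(B) = { c, r }.
B → r A n contributes {r}.
B → r contributes {r}.
From B → Z c n: add FIRST(Z) = { c, r }.
Union: FIRST(B) = { c, r }.

{ c, r }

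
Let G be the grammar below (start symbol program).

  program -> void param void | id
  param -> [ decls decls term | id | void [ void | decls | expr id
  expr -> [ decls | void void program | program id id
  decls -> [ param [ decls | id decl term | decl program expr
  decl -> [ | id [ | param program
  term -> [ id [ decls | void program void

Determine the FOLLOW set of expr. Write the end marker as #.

In param -> expr id: add FIRST(id) = { id }.
In decls -> decl program expr: expr is at the end, add FOLLOW(decls) = { [, id, void }.
Union: FOLLOW(expr) = { [, id, void }.

{ [, id, void }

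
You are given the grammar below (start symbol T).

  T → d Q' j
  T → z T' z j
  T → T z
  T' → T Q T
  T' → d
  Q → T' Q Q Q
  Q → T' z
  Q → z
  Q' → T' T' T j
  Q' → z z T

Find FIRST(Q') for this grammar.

From Q' → T' T' T j: add FIRST(T') = { d, z }.
Q' → z z T contributes {z}.
Union: FIRST(Q') = { d, z }.

{ d, z }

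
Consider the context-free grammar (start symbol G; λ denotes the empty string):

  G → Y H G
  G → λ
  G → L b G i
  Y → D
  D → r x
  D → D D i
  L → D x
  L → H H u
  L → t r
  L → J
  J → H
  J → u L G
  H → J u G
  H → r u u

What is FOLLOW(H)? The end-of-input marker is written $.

In G → Y H G: add FIRST(G)\{λ} = { r, t, u }.
  Since G is nullable, also add FOLLOW(G) = { $, b, i, r, t, u }.
In L → H H u: add FIRST(H u) = { r, u }.
In L → H H u: add FIRST(u) = { u }.
In J → H: H is at the end, add FOLLOW(J) = { b, r, t, u }.
Union: FOLLOW(H) = { $, b, i, r, t, u }.

{ $, b, i, r, t, u }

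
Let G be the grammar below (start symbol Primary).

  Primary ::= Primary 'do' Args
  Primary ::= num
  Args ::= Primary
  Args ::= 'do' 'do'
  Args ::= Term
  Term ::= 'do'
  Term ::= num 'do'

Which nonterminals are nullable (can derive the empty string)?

No nonterminal has an empty production or an RHS whose symbols are all nullable.

{ } (none)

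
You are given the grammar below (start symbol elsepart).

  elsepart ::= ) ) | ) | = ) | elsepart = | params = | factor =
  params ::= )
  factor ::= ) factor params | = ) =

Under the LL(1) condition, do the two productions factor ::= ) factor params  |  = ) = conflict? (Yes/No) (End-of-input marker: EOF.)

FIRST() factor params) = { ) } and FIRST(= ) =) = { = }.
The FIRST sets are disjoint and neither alternative is nullable — no conflict.

No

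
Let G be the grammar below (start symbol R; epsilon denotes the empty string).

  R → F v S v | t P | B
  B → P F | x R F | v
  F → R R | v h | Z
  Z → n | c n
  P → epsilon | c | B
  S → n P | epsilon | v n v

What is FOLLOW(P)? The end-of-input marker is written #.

In R → t P: P is at the end, add FOLLOW(R) = { #, c, n, t, v, x }.
In B → P F: add FIRST(F) = { c, n, t, v, x }.
In S → n P: P is at the end, add FOLLOW(S) = { v }.
Union: FOLLOW(P) = { #, c, n, t, v, x }.

{ #, c, n, t, v, x }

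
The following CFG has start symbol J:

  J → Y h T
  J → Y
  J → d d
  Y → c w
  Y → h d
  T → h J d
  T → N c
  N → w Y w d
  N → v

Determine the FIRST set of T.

{ h, v, w }

T → h J d contributes {h}.
From T → N c: add FIRST(N) = { v, w }.
Union: FIRST(T) = { h, v, w }.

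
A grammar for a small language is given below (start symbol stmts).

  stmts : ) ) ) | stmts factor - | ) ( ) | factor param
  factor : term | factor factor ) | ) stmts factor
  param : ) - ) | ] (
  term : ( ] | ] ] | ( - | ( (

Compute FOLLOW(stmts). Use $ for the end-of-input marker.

{ $, (, ), ] }

stmts is the start symbol, so $ ∈ FOLLOW(stmts).
In stmts : stmts factor -: add FIRST(factor -) = { (, ), ] }.
In factor : ) stmts factor: add FIRST(factor) = { (, ), ] }.
Union: FOLLOW(stmts) = { $, (, ), ] }.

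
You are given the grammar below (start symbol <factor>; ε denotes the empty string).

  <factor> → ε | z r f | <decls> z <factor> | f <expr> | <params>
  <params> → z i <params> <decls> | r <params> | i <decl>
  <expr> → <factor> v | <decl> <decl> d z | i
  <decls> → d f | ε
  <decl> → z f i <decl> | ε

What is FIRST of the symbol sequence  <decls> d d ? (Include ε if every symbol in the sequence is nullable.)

Add FIRST(<decls>)\{ε} = { d }; <decls> is nullable, continue.
d is a terminal; add {d} and stop.

{ d }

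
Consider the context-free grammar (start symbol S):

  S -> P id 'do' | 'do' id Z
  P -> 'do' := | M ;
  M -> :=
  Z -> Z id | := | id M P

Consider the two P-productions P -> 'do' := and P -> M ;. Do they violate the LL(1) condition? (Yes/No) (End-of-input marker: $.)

FIRST('do' :=) = { 'do' } and FIRST(M ;) = { := }.
The FIRST sets are disjoint and neither alternative is nullable — no conflict.

No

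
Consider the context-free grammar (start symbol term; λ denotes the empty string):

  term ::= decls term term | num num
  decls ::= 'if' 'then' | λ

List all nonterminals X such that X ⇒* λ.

Directly nullable (have an λ-production): decls.
No other nonterminal has a production whose RHS symbols are all nullable.

{ decls }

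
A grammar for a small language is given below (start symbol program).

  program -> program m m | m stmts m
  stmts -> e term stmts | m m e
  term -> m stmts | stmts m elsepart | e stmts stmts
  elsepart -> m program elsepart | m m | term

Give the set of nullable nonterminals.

No nonterminal has an empty production or an RHS whose symbols are all nullable.

{ } (none)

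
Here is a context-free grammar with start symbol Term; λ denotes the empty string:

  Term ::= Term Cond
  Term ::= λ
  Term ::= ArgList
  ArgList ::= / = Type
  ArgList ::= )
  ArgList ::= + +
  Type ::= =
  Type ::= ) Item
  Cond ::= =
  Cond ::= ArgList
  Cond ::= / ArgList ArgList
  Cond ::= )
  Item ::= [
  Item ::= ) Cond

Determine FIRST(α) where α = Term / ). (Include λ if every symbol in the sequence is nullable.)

Add FIRST(Term)\{λ} = { ), +, /, = }; Term is nullable, continue.
/ is a terminal; add {/} and stop.

{ ), +, /, = }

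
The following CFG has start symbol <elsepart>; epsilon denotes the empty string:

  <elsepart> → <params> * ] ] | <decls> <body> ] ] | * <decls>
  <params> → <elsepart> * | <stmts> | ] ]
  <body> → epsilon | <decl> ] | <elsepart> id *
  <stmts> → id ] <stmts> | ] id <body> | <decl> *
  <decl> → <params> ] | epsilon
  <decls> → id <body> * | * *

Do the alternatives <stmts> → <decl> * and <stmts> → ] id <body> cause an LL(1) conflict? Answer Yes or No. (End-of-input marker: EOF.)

FIRST(<decl> *) = { *, ], id } and FIRST(] id <body>) = { ] }.
Both contain ], so the two alternatives are not disjoint — LL(1) conflict.

Yes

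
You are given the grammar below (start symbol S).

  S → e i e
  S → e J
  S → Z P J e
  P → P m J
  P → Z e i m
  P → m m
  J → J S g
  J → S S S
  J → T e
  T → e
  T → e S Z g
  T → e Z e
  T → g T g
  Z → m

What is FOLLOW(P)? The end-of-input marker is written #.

In S → Z P J e: add FIRST(J e) = { e, g, m }.
In P → P m J: add FIRST(m J) = { m }.
Union: FOLLOW(P) = { e, g, m }.

{ e, g, m }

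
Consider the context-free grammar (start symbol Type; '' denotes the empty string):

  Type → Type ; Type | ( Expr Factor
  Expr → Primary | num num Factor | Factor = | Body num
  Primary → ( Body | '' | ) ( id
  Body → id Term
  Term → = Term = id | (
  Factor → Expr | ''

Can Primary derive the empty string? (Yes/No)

Primary has an ''-production, so Primary ⇒ ''.

Yes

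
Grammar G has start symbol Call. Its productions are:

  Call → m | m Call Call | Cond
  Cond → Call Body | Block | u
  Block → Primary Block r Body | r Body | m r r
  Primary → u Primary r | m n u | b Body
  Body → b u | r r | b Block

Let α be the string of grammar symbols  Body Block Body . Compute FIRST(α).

{ b, r }

Add FIRST(Body) = { b, r }; Body is not nullable, stop.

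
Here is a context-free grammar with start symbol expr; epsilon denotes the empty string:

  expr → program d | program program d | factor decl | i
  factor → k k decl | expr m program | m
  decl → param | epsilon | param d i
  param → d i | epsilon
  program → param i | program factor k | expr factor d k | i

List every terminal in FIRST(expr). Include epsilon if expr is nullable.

From expr → program d: add FIRST(program) = { d, i, k, m }.
From expr → program program d: add FIRST(program) = { d, i, k, m }.
From expr → factor decl: add FIRST(factor) = { d, i, k, m }.
expr → i contributes {i}.
Union: FIRST(expr) = { d, i, k, m }.

{ d, i, k, m }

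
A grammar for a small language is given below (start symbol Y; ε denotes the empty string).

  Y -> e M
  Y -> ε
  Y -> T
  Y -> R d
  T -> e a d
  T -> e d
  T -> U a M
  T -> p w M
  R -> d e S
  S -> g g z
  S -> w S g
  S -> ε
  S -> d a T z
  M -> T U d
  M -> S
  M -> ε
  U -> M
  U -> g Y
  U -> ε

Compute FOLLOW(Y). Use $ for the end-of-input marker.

Y is the start symbol, so $ ∈ FOLLOW(Y).
In U -> g Y: Y is at the end, add FOLLOW(U) = { a, d }.
Union: FOLLOW(Y) = { $, a, d }.

{ $, a, d }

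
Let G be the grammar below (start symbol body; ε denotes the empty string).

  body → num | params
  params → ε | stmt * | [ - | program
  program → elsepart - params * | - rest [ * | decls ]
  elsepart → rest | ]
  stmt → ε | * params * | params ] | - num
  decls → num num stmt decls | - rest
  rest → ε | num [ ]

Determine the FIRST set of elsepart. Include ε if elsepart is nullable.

{ ], num, ε }

From elsepart → rest: add FIRST(rest) = { num, ε } (including ε since rest is nullable).
elsepart → ] contributes {]}.
Union: FIRST(elsepart) = { ], num, ε }.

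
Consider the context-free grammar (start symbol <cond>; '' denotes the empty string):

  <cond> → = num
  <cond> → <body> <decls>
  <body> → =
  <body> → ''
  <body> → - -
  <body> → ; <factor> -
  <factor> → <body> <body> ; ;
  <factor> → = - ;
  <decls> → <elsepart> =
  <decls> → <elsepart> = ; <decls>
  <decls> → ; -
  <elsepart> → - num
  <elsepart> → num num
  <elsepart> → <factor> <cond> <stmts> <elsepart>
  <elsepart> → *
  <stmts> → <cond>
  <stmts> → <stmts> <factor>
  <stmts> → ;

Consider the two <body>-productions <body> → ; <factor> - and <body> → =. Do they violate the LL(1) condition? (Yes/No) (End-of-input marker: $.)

No

FIRST(; <factor> -) = { ; } and FIRST(=) = { = }.
The FIRST sets are disjoint and neither alternative is nullable — no conflict.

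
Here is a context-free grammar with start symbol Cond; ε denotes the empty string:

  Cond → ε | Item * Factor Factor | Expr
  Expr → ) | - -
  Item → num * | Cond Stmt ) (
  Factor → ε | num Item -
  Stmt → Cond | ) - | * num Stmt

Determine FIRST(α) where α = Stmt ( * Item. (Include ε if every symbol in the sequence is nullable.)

Add FIRST(Stmt)\{ε} = { ), *, -, num }; Stmt is nullable, continue.
( is a terminal; add {(} and stop.

{ (, ), *, -, num }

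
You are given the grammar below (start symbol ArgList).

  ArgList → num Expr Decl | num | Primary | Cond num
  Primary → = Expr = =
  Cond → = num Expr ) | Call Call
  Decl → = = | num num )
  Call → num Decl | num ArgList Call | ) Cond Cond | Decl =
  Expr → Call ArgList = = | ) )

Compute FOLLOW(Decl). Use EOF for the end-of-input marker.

{ EOF, ), =, num }

In ArgList → num Expr Decl: Decl is at the end, add FOLLOW(ArgList) = { EOF, ), =, num }.
In Call → num Decl: Decl is at the end, add FOLLOW(Call) = { ), =, num }.
In Call → Decl =: add FIRST(=) = { = }.
Union: FOLLOW(Decl) = { EOF, ), =, num }.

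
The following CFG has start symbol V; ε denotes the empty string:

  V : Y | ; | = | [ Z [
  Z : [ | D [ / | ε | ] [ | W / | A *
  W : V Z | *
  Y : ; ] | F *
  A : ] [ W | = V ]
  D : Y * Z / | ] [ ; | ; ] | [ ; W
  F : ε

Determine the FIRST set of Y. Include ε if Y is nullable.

Y : ; ] contributes {;}.
From Y : F *: F nullable, take FIRST(F) ∪ {*} = { * }.
Union: FIRST(Y) = { *, ; }.

{ *, ; }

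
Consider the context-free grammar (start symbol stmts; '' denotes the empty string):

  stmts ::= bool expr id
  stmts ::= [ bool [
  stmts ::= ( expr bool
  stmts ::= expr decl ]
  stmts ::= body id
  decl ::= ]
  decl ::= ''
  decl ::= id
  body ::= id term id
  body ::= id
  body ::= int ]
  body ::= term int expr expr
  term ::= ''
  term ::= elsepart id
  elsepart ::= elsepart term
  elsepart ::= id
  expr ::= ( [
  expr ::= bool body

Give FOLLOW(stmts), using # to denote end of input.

{ # }

stmts is the start symbol, so # ∈ FOLLOW(stmts).
Union: FOLLOW(stmts) = { # }.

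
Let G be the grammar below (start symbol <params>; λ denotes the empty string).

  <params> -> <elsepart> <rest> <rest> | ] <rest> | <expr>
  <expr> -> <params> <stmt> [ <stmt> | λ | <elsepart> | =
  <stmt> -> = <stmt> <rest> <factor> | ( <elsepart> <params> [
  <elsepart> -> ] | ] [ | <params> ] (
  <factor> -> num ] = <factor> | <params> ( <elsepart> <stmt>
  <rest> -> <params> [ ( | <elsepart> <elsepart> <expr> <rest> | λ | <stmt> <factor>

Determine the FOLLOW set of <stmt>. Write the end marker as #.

{ #, (, =, [, ], num }

In <expr> -> <params> <stmt> [ <stmt>: add FIRST([ <stmt>) = { [ }.
In <expr> -> <params> <stmt> [ <stmt>: <stmt> is at the end, add FOLLOW(<expr>) = { #, (, =, [, ], num }.
In <stmt> -> = <stmt> <rest> <factor>: add FIRST(<rest> <factor>) = { (, =, [, ], num }.
In <factor> -> <params> ( <elsepart> <stmt>: <stmt> is at the end, add FOLLOW(<factor>) = { #, (, =, [, ], num }.
In <rest> -> <stmt> <factor>: add FIRST(<factor>) = { (, =, ], num }.
Union: FOLLOW(<stmt>) = { #, (, =, [, ], num }.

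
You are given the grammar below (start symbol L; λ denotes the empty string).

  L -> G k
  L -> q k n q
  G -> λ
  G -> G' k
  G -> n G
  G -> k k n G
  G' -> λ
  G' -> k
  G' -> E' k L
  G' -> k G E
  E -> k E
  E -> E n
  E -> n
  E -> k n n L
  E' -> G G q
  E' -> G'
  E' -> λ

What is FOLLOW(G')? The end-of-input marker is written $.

{ k }

In G -> G' k: add FIRST(k) = { k }.
In E' -> G': G' is at the end, add FOLLOW(E') = { k }.
Union: FOLLOW(G') = { k }.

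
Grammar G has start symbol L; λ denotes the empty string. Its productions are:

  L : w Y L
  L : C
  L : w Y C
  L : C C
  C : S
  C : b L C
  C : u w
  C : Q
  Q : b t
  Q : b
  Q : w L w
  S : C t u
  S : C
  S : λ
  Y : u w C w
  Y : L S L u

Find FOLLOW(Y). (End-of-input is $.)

In L : w Y L: add FIRST(L)\{λ} = { b, t, u, w }.
  Since L is nullable, also add FOLLOW(L) = { $, b, t, u, w }.
In L : w Y C: add FIRST(C)\{λ} = { b, t, u, w }.
  Since C is nullable, also add FOLLOW(L) = { $, b, t, u, w }.
Union: FOLLOW(Y) = { $, b, t, u, w }.

{ $, b, t, u, w }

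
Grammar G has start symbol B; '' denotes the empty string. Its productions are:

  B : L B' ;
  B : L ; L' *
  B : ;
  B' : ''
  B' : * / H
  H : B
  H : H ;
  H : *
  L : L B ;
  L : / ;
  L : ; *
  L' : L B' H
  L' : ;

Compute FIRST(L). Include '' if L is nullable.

{ /, ; }

From L : L B ;: add FIRST(L) = { /, ; }.
L : / ; contributes {/}.
L : ; * contributes {;}.
Union: FIRST(L) = { /, ; }.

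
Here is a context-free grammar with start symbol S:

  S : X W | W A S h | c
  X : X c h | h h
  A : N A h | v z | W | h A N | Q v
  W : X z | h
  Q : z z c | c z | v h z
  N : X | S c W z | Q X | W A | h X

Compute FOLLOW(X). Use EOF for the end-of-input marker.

{ c, h, v, z }

In S : X W: add FIRST(W) = { h }.
In X : X c h: add FIRST(c h) = { c }.
In W : X z: add FIRST(z) = { z }.
In N : X: X is at the end, add FOLLOW(N) = { c, h, v, z }.
In N : Q X: X is at the end, add FOLLOW(N) = { c, h, v, z }.
In N : h X: X is at the end, add FOLLOW(N) = { c, h, v, z }.
Union: FOLLOW(X) = { c, h, v, z }.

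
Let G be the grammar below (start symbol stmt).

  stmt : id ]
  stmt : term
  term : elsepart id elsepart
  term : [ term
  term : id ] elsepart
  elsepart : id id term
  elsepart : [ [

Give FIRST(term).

From term : elsepart id elsepart: add FIRST(elsepart) = { [, id }.
term : [ term contributes {[}.
term : id ] elsepart contributes {id}.
Union: FIRST(term) = { [, id }.

{ [, id }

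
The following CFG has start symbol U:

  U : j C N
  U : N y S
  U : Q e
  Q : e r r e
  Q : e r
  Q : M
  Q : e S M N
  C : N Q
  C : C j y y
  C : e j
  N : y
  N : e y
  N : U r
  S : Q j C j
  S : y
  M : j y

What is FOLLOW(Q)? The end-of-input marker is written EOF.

{ e, j, y }

In U : Q e: add FIRST(e) = { e }.
In C : N Q: Q is at the end, add FOLLOW(C) = { e, j, y }.
In S : Q j C j: add FIRST(j C j) = { j }.
Union: FOLLOW(Q) = { e, j, y }.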